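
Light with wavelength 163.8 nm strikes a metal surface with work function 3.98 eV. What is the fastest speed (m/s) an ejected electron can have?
1.1236e+06 m/s

First, find the maximum kinetic energy:
E_photon = hc/λ = 7.5692 eV
KE_max = E_photon - φ = 7.5692 - 3.98 = 3.5892 eV

Convert to Joules: KE_max = 3.5892 × 1.602×10⁻¹⁹ J = 5.7506e-19 J

Then use KE = ½mv² to find velocity:
v = √(2·KE/m) = √(2 × 5.7506e-19 J / 9.109e-31 kg)
v = 1.1236e+06 m/s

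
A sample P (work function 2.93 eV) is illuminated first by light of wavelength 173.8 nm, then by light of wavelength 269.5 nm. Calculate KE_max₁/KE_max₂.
2.5164

Using Einstein's equation: KE_max = hc/λ - φ

For λ₁ = 173.8 nm:
E₁ = hc/λ₁ = 7.1337 eV
KE₁ = E₁ - φ = 7.1337 - 2.93 = 4.2037 eV

For λ₂ = 269.5 nm:
E₂ = hc/λ₂ = 4.6005 eV
KE₂ = E₂ - φ = 4.6005 - 2.93 = 1.6705 eV

Ratio: KE₁/KE₂ = 4.2037/1.6705 = 2.5164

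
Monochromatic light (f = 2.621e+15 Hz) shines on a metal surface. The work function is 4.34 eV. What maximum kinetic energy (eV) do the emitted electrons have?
6.4996 eV

Using Einstein's photoelectric equation: KE_max = hf - φ

First, calculate the photon energy:
E_photon = hf = (6.626×10⁻³⁴ J·s)(2.621e+15 Hz)
E_photon = 10.8396 eV

Then, the maximum kinetic energy:
KE_max = E_photon - φ = 10.8396 eV - 4.34 eV = 6.4996 eV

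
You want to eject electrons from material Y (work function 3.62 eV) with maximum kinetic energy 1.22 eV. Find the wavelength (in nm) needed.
256.17 nm

From Einstein's equation: KE_max = hc/λ - φ

Rearranging for λ:
hc/λ = KE_max + φ
λ = hc/(KE_max + φ)

Required photon energy:
E_photon = KE_max + φ = 1.22 + 3.62 = 4.84 eV

Required wavelength:
λ = hc/E_photon = (6.626×10⁻³⁴)(3×10⁸) / (4.84 × 1.602×10⁻¹⁹)
λ = 256.17 nm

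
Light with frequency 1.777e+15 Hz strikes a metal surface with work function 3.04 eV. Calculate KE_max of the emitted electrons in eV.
4.3091 eV

Using Einstein's photoelectric equation: KE_max = hf - φ

First, calculate the photon energy:
E_photon = hf = (6.626×10⁻³⁴ J·s)(1.777e+15 Hz)
E_photon = 7.3491 eV

Then, the maximum kinetic energy:
KE_max = E_photon - φ = 7.3491 eV - 3.04 eV = 4.3091 eV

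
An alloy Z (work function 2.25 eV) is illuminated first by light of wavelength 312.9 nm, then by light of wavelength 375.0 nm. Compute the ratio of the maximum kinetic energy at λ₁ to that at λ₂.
1.6212

Using Einstein's equation: KE_max = hc/λ - φ

For λ₁ = 312.9 nm:
E₁ = hc/λ₁ = 3.9624 eV
KE₁ = E₁ - φ = 3.9624 - 2.25 = 1.7124 eV

For λ₂ = 375.0 nm:
E₂ = hc/λ₂ = 3.3062 eV
KE₂ = E₂ - φ = 3.3062 - 2.25 = 1.0562 eV

Ratio: KE₁/KE₂ = 1.7124/1.0562 = 1.6212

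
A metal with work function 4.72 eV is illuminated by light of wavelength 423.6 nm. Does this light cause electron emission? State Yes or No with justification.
No

For photoemission, the photon energy must exceed the work function.

Photon energy: E = hc/λ = 2.9269 eV
Work function: φ = 4.72 eV

Since E_photon (2.9269 eV) < φ (4.72 eV), photoemission will NOT occur.
The threshold wavelength is λ₀ = hc/φ = 262.7 nm.
Since 423.6 nm > 262.7 nm, the photons lack sufficient energy.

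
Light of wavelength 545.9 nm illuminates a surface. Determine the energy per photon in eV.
2.2712 eV

Using E = hf = hc/λ:

E = hc/λ = (6.626×10⁻³⁴ J·s)(3×10⁸ m/s) / (545.9×10⁻⁹ m)
E = 2.2712 eV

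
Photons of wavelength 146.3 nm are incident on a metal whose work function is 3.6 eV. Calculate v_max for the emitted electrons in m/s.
1.3095e+06 m/s

First, find the maximum kinetic energy:
E_photon = hc/λ = 8.4747 eV
KE_max = E_photon - φ = 8.4747 - 3.6 = 4.8747 eV

Convert to Joules: KE_max = 4.8747 × 1.602×10⁻¹⁹ J = 7.8101e-19 J

Then use KE = ½mv² to find velocity:
v = √(2·KE/m) = √(2 × 7.8101e-19 J / 9.109e-31 kg)
v = 1.3095e+06 m/s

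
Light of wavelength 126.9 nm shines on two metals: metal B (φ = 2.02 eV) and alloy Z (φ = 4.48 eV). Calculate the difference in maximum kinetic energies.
2.4600 eV

Using KE_max = hc/λ - φ for each metal:

Photon energy: E = hc/λ = 9.7702 eV

For metal B (φ₁ = 2.02 eV):
KE₁ = E - φ₁ = 9.7702 - 2.02 = 7.7502 eV

For alloy Z (φ₂ = 4.48 eV):
KE₂ = E - φ₂ = 9.7702 - 4.48 = 5.2902 eV

Difference:
ΔKE = KE₁ - KE₂ = 7.7502 - 5.2902 = 2.4600 eV

Note: The difference equals the difference in work functions: 4.48 - 2.02 = 2.46 eV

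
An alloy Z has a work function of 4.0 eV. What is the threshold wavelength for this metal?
309.96 nm

The threshold wavelength is when the photon energy equals the work function:
hc/λ₀ = φ

Solving for λ₀:
λ₀ = hc/φ = (6.626×10⁻³⁴ J·s)(3×10⁸ m/s) / (4.0 eV × 1.602×10⁻¹⁹ J/eV)
λ₀ = 309.96 nm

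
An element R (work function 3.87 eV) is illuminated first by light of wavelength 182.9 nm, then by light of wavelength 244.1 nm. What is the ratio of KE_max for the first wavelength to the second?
2.4055

Using Einstein's equation: KE_max = hc/λ - φ

For λ₁ = 182.9 nm:
E₁ = hc/λ₁ = 6.7788 eV
KE₁ = E₁ - φ = 6.7788 - 3.87 = 2.9088 eV

For λ₂ = 244.1 nm:
E₂ = hc/λ₂ = 5.0792 eV
KE₂ = E₂ - φ = 5.0792 - 3.87 = 1.2092 eV

Ratio: KE₁/KE₂ = 2.9088/1.2092 = 2.4055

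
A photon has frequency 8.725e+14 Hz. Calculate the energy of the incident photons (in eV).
3.6084 eV

Using E = hf:

E = hf = (6.626×10⁻³⁴ J·s)(8.725e+14 Hz)
E = 3.6084 eV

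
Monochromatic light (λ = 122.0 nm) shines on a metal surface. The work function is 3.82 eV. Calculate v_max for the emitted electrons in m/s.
1.4937e+06 m/s

First, find the maximum kinetic energy:
E_photon = hc/λ = 10.1626 eV
KE_max = E_photon - φ = 10.1626 - 3.82 = 6.3426 eV

Convert to Joules: KE_max = 6.3426 × 1.602×10⁻¹⁹ J = 1.0162e-18 J

Then use KE = ½mv² to find velocity:
v = √(2·KE/m) = √(2 × 1.0162e-18 J / 9.109e-31 kg)
v = 1.4937e+06 m/s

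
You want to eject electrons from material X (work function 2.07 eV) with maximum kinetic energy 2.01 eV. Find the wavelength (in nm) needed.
303.88 nm

From Einstein's equation: KE_max = hc/λ - φ

Rearranging for λ:
hc/λ = KE_max + φ
λ = hc/(KE_max + φ)

Required photon energy:
E_photon = KE_max + φ = 2.01 + 2.07 = 4.08 eV

Required wavelength:
λ = hc/E_photon = (6.626×10⁻³⁴)(3×10⁸) / (4.08 × 1.602×10⁻¹⁹)
λ = 303.88 nm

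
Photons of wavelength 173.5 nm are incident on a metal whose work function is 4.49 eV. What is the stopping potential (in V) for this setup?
2.6561 V

The stopping potential V_s satisfies: eV_s = KE_max

First, find KE_max using Einstein's equation:
E_photon = hc/λ = 7.1461 eV
KE_max = E_photon - φ = 7.1461 - 4.49 = 2.6561 eV

Since eV_s = KE_max:
V_s = KE_max/e = 2.6561 V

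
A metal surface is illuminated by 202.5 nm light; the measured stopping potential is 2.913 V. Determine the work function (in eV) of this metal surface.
3.21 eV

The stopping potential gives the maximum kinetic energy: KE_max = eV_s = 2.913 eV

From Einstein's photoelectric equation: KE_max = hc/λ - φ
Rearranging: φ = hc/λ - KE_max

Calculate photon energy:
E_photon = hc/λ = (6.626×10⁻³⁴ J·s)(3×10⁸ m/s) / (202.5×10⁻⁹ m) = 6.1227 eV

Therefore:
φ = 6.1227 - 2.913 = 3.21 eV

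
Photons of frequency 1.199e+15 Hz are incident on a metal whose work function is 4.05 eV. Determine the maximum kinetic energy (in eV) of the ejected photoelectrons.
0.9087 eV

Using Einstein's photoelectric equation: KE_max = hf - φ

First, calculate the photon energy:
E_photon = hf = (6.626×10⁻³⁴ J·s)(1.199e+15 Hz)
E_photon = 4.9587 eV

Then, the maximum kinetic energy:
KE_max = E_photon - φ = 4.9587 eV - 4.05 eV = 0.9087 eV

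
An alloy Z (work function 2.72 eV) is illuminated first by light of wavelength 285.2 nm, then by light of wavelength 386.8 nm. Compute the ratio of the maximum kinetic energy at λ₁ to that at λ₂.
3.3526

Using Einstein's equation: KE_max = hc/λ - φ

For λ₁ = 285.2 nm:
E₁ = hc/λ₁ = 4.3473 eV
KE₁ = E₁ - φ = 4.3473 - 2.72 = 1.6273 eV

For λ₂ = 386.8 nm:
E₂ = hc/λ₂ = 3.2054 eV
KE₂ = E₂ - φ = 3.2054 - 2.72 = 0.4854 eV

Ratio: KE₁/KE₂ = 1.6273/0.4854 = 3.3526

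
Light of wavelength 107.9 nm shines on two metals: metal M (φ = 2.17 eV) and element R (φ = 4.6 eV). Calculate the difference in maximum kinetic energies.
2.4300 eV

Using KE_max = hc/λ - φ for each metal:

Photon energy: E = hc/λ = 11.4907 eV

For metal M (φ₁ = 2.17 eV):
KE₁ = E - φ₁ = 11.4907 - 2.17 = 9.3207 eV

For element R (φ₂ = 4.6 eV):
KE₂ = E - φ₂ = 11.4907 - 4.6 = 6.8907 eV

Difference:
ΔKE = KE₁ - KE₂ = 9.3207 - 6.8907 = 2.4300 eV

Note: The difference equals the difference in work functions: 4.6 - 2.17 = 2.43 eV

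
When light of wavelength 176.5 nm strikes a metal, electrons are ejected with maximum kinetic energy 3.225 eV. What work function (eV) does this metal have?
3.80 eV

From Einstein's photoelectric equation: KE_max = hf - φ = hc/λ - φ

Rearranging for φ:
φ = hc/λ - KE_max

Calculate photon energy:
E_photon = hc/λ = 7.0246 eV

Therefore:
φ = 7.0246 - 3.225 = 3.80 eV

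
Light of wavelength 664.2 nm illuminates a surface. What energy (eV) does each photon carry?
1.8667 eV

Using E = hf = hc/λ:

E = hc/λ = (6.626×10⁻³⁴ J·s)(3×10⁸ m/s) / (664.2×10⁻⁹ m)
E = 1.8667 eV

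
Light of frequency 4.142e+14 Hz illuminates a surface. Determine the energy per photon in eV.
1.7130 eV

Using E = hf:

E = hf = (6.626×10⁻³⁴ J·s)(4.142e+14 Hz)
E = 1.7130 eV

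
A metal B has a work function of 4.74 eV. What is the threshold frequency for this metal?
1.1461e+15 Hz

The threshold frequency is when the photon energy equals the work function:
hf₀ = φ

Solving for f₀:
f₀ = φ/h = (4.74 eV × 1.602×10⁻¹⁹ J/eV) / (6.626×10⁻³⁴ J·s)
f₀ = 1.1461e+15 Hz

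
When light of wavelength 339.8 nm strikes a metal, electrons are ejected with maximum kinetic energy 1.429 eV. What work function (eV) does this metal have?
2.22 eV

From Einstein's photoelectric equation: KE_max = hf - φ = hc/λ - φ

Rearranging for φ:
φ = hc/λ - KE_max

Calculate photon energy:
E_photon = hc/λ = 3.6487 eV

Therefore:
φ = 3.6487 - 1.429 = 2.22 eV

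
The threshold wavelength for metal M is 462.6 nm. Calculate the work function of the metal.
2.68 eV

At the threshold wavelength, photon energy equals work function:
φ = hc/λ₀

Calculating:
φ = (6.626×10⁻³⁴ J·s)(3×10⁸ m/s) / (462.6×10⁻⁹ m)
φ = 2.68 eV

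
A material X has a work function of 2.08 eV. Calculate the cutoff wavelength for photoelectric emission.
596.08 nm

The threshold wavelength is when the photon energy equals the work function:
hc/λ₀ = φ

Solving for λ₀:
λ₀ = hc/φ = (6.626×10⁻³⁴ J·s)(3×10⁸ m/s) / (2.08 eV × 1.602×10⁻¹⁹ J/eV)
λ₀ = 596.08 nm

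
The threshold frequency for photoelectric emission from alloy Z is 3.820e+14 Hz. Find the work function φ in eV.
1.58 eV

At the threshold frequency, photon energy equals work function:
φ = hf₀

Calculating:
φ = (6.626×10⁻³⁴ J·s)(3.820e+14 Hz)
φ = 1.58 eV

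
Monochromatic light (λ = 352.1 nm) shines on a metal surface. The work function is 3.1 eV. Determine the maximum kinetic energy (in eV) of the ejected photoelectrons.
0.4213 eV

Using Einstein's photoelectric equation: KE_max = hf - φ = hc/λ - φ

First, calculate the photon energy:
E_photon = hc/λ = (6.626×10⁻³⁴ J·s)(3×10⁸ m/s) / (352.1×10⁻⁹ m)
E_photon = 3.5213 eV

Then, the maximum kinetic energy:
KE_max = E_photon - φ = 3.5213 eV - 3.1 eV = 0.4213 eV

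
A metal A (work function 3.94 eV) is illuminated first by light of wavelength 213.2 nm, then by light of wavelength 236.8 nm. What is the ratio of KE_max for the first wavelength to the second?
1.4473

Using Einstein's equation: KE_max = hc/λ - φ

For λ₁ = 213.2 nm:
E₁ = hc/λ₁ = 5.8154 eV
KE₁ = E₁ - φ = 5.8154 - 3.94 = 1.8754 eV

For λ₂ = 236.8 nm:
E₂ = hc/λ₂ = 5.2358 eV
KE₂ = E₂ - φ = 5.2358 - 3.94 = 1.2958 eV

Ratio: KE₁/KE₂ = 1.8754/1.2958 = 1.4473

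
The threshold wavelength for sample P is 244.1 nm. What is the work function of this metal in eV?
5.08 eV

At the threshold wavelength, photon energy equals work function:
φ = hc/λ₀

Calculating:
φ = (6.626×10⁻³⁴ J·s)(3×10⁸ m/s) / (244.1×10⁻⁹ m)
φ = 5.08 eV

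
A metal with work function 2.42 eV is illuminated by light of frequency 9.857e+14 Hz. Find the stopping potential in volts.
1.6565 V

The stopping potential V_s satisfies: eV_s = KE_max

First, find KE_max using Einstein's equation:
E_photon = hf = (6.626×10⁻³⁴ J·s)(9.857e+14 Hz) = 4.0765 eV
KE_max = E_photon - φ = 4.0765 - 2.42 = 1.6565 eV

Since eV_s = KE_max:
V_s = KE_max/e = 1.6565 V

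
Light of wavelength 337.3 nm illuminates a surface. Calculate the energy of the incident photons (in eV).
3.6758 eV

Using E = hf = hc/λ:

E = hc/λ = (6.626×10⁻³⁴ J·s)(3×10⁸ m/s) / (337.3×10⁻⁹ m)
E = 3.6758 eV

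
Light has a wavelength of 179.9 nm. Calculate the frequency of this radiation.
1.6664e+15 Hz

Using the wave equation: c = fλ

Solving for frequency:
f = c/λ = (3×10⁸ m/s) / (179.9×10⁻⁹ m)
f = 1.6664e+15 Hz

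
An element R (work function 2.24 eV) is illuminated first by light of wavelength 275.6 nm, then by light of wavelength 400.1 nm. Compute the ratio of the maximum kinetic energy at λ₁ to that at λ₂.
2.6300

Using Einstein's equation: KE_max = hc/λ - φ

For λ₁ = 275.6 nm:
E₁ = hc/λ₁ = 4.4987 eV
KE₁ = E₁ - φ = 4.4987 - 2.24 = 2.2587 eV

For λ₂ = 400.1 nm:
E₂ = hc/λ₂ = 3.0988 eV
KE₂ = E₂ - φ = 3.0988 - 2.24 = 0.8588 eV

Ratio: KE₁/KE₂ = 2.2587/0.8588 = 2.6300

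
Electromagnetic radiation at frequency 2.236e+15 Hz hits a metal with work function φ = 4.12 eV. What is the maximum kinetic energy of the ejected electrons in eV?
5.1274 eV

Using Einstein's photoelectric equation: KE_max = hf - φ

First, calculate the photon energy:
E_photon = hf = (6.626×10⁻³⁴ J·s)(2.236e+15 Hz)
E_photon = 9.2474 eV

Then, the maximum kinetic energy:
KE_max = E_photon - φ = 9.2474 eV - 4.12 eV = 5.1274 eV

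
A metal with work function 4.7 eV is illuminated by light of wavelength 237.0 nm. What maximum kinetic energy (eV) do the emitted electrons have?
0.5314 eV

Using Einstein's photoelectric equation: KE_max = hf - φ = hc/λ - φ

First, calculate the photon energy:
E_photon = hc/λ = (6.626×10⁻³⁴ J·s)(3×10⁸ m/s) / (237.0×10⁻⁹ m)
E_photon = 5.2314 eV

Then, the maximum kinetic energy:
KE_max = E_photon - φ = 5.2314 eV - 4.7 eV = 0.5314 eV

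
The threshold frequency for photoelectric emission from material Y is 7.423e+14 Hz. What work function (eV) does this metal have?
3.07 eV

At the threshold frequency, photon energy equals work function:
φ = hf₀

Calculating:
φ = (6.626×10⁻³⁴ J·s)(7.423e+14 Hz)
φ = 3.07 eV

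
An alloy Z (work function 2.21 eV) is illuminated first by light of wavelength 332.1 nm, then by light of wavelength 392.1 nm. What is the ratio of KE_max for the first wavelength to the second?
1.6001

Using Einstein's equation: KE_max = hc/λ - φ

For λ₁ = 332.1 nm:
E₁ = hc/λ₁ = 3.7333 eV
KE₁ = E₁ - φ = 3.7333 - 2.21 = 1.5233 eV

For λ₂ = 392.1 nm:
E₂ = hc/λ₂ = 3.1621 eV
KE₂ = E₂ - φ = 3.1621 - 2.21 = 0.9521 eV

Ratio: KE₁/KE₂ = 1.5233/0.9521 = 1.6001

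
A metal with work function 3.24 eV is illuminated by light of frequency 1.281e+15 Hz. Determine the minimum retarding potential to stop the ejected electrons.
2.0578 V

The stopping potential V_s satisfies: eV_s = KE_max

First, find KE_max using Einstein's equation:
E_photon = hf = (6.626×10⁻³⁴ J·s)(1.281e+15 Hz) = 5.2978 eV
KE_max = E_photon - φ = 5.2978 - 3.24 = 2.0578 eV

Since eV_s = KE_max:
V_s = KE_max/e = 2.0578 V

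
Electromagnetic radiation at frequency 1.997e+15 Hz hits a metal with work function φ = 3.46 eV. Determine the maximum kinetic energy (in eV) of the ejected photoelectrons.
4.7989 eV

Using Einstein's photoelectric equation: KE_max = hf - φ

First, calculate the photon energy:
E_photon = hf = (6.626×10⁻³⁴ J·s)(1.997e+15 Hz)
E_photon = 8.2589 eV

Then, the maximum kinetic energy:
KE_max = E_photon - φ = 8.2589 eV - 3.46 eV = 4.7989 eV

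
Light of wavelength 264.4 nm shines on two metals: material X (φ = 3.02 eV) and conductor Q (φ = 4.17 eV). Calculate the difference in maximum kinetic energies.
1.1500 eV

Using KE_max = hc/λ - φ for each metal:

Photon energy: E = hc/λ = 4.6893 eV

For material X (φ₁ = 3.02 eV):
KE₁ = E - φ₁ = 4.6893 - 3.02 = 1.6693 eV

For conductor Q (φ₂ = 4.17 eV):
KE₂ = E - φ₂ = 4.6893 - 4.17 = 0.5193 eV

Difference:
ΔKE = KE₁ - KE₂ = 1.6693 - 0.5193 = 1.1500 eV

Note: The difference equals the difference in work functions: 4.17 - 3.02 = 1.15 eV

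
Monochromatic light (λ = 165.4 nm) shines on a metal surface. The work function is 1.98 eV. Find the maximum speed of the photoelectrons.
1.3930e+06 m/s

First, find the maximum kinetic energy:
E_photon = hc/λ = 7.4960 eV
KE_max = E_photon - φ = 7.4960 - 1.98 = 5.5160 eV

Convert to Joules: KE_max = 5.5160 × 1.602×10⁻¹⁹ J = 8.8376e-19 J

Then use KE = ½mv² to find velocity:
v = √(2·KE/m) = √(2 × 8.8376e-19 J / 9.109e-31 kg)
v = 1.3930e+06 m/s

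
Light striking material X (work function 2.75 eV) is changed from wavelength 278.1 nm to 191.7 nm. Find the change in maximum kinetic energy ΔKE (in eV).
2.0094 eV

Using Einstein's equation: KE_max = hc/λ - φ

For λ₁ = 278.1 nm:
KE₁ = hc/λ₁ - φ = 4.4583 - 2.75 = 1.7083 eV

For λ₂ = 191.7 nm:
KE₂ = hc/λ₂ - φ = 6.4676 - 2.75 = 3.7176 eV

Change in KE:
ΔKE = KE₂ - KE₁ = 3.7176 - 1.7083 = 2.0094 eV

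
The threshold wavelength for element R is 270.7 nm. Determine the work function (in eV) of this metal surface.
4.58 eV

At the threshold wavelength, photon energy equals work function:
φ = hc/λ₀

Calculating:
φ = (6.626×10⁻³⁴ J·s)(3×10⁸ m/s) / (270.7×10⁻⁹ m)
φ = 4.58 eV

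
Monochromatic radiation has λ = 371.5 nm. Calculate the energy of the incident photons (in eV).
3.3374 eV

Using E = hf = hc/λ:

E = hc/λ = (6.626×10⁻³⁴ J·s)(3×10⁸ m/s) / (371.5×10⁻⁹ m)
E = 3.3374 eV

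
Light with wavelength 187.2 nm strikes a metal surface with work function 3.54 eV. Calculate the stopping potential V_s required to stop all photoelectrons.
3.0831 V

The stopping potential V_s satisfies: eV_s = KE_max

First, find KE_max using Einstein's equation:
E_photon = hc/λ = 6.6231 eV
KE_max = E_photon - φ = 6.6231 - 3.54 = 3.0831 eV

Since eV_s = KE_max:
V_s = KE_max/e = 3.0831 V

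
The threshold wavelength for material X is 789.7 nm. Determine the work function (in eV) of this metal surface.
1.57 eV

At the threshold wavelength, photon energy equals work function:
φ = hc/λ₀

Calculating:
φ = (6.626×10⁻³⁴ J·s)(3×10⁸ m/s) / (789.7×10⁻⁹ m)
φ = 1.57 eV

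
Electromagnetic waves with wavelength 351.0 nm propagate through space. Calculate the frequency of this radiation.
8.5411e+14 Hz

Using the wave equation: c = fλ

Solving for frequency:
f = c/λ = (3×10⁸ m/s) / (351.0×10⁻⁹ m)
f = 8.5411e+14 Hz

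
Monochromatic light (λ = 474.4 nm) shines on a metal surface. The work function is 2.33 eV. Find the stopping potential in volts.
0.2835 V

The stopping potential V_s satisfies: eV_s = KE_max

First, find KE_max using Einstein's equation:
E_photon = hc/λ = 2.6135 eV
KE_max = E_photon - φ = 2.6135 - 2.33 = 0.2835 eV

Since eV_s = KE_max:
V_s = KE_max/e = 0.2835 V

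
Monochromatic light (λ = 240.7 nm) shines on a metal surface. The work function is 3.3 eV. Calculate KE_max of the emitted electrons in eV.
1.8510 eV

Using Einstein's photoelectric equation: KE_max = hf - φ = hc/λ - φ

First, calculate the photon energy:
E_photon = hc/λ = (6.626×10⁻³⁴ J·s)(3×10⁸ m/s) / (240.7×10⁻⁹ m)
E_photon = 5.1510 eV

Then, the maximum kinetic energy:
KE_max = E_photon - φ = 5.1510 eV - 3.3 eV = 1.8510 eV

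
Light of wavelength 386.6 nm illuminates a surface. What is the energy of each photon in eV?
3.2070 eV

Using E = hf = hc/λ:

E = hc/λ = (6.626×10⁻³⁴ J·s)(3×10⁸ m/s) / (386.6×10⁻⁹ m)
E = 3.2070 eV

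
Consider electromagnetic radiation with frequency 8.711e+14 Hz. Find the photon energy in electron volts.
3.6026 eV

Using E = hf:

E = hf = (6.626×10⁻³⁴ J·s)(8.711e+14 Hz)
E = 3.6026 eV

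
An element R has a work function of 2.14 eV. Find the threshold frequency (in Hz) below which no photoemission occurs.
5.1745e+14 Hz

The threshold frequency is when the photon energy equals the work function:
hf₀ = φ

Solving for f₀:
f₀ = φ/h = (2.14 eV × 1.602×10⁻¹⁹ J/eV) / (6.626×10⁻³⁴ J·s)
f₀ = 5.1745e+14 Hz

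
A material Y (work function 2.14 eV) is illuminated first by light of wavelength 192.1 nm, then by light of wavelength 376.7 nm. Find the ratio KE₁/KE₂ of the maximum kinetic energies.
3.7471

Using Einstein's equation: KE_max = hc/λ - φ

For λ₁ = 192.1 nm:
E₁ = hc/λ₁ = 6.4541 eV
KE₁ = E₁ - φ = 6.4541 - 2.14 = 4.3141 eV

For λ₂ = 376.7 nm:
E₂ = hc/λ₂ = 3.2913 eV
KE₂ = E₂ - φ = 3.2913 - 2.14 = 1.1513 eV

Ratio: KE₁/KE₂ = 4.3141/1.1513 = 3.7471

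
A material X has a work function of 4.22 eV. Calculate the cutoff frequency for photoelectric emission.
1.0204e+15 Hz

The threshold frequency is when the photon energy equals the work function:
hf₀ = φ

Solving for f₀:
f₀ = φ/h = (4.22 eV × 1.602×10⁻¹⁹ J/eV) / (6.626×10⁻³⁴ J·s)
f₀ = 1.0204e+15 Hz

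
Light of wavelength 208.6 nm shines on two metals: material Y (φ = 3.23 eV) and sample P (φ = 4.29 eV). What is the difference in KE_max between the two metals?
1.0600 eV

Using KE_max = hc/λ - φ for each metal:

Photon energy: E = hc/λ = 5.9436 eV

For material Y (φ₁ = 3.23 eV):
KE₁ = E - φ₁ = 5.9436 - 3.23 = 2.7136 eV

For sample P (φ₂ = 4.29 eV):
KE₂ = E - φ₂ = 5.9436 - 4.29 = 1.6536 eV

Difference:
ΔKE = KE₁ - KE₂ = 2.7136 - 1.6536 = 1.0600 eV

Note: The difference equals the difference in work functions: 4.29 - 3.23 = 1.06 eV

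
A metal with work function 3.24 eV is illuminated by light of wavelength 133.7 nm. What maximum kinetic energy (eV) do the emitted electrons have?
6.0333 eV

Using Einstein's photoelectric equation: KE_max = hf - φ = hc/λ - φ

First, calculate the photon energy:
E_photon = hc/λ = (6.626×10⁻³⁴ J·s)(3×10⁸ m/s) / (133.7×10⁻⁹ m)
E_photon = 9.2733 eV

Then, the maximum kinetic energy:
KE_max = E_photon - φ = 9.2733 eV - 3.24 eV = 6.0333 eV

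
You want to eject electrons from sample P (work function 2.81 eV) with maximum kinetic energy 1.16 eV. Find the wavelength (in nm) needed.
312.30 nm

From Einstein's equation: KE_max = hc/λ - φ

Rearranging for λ:
hc/λ = KE_max + φ
λ = hc/(KE_max + φ)

Required photon energy:
E_photon = KE_max + φ = 1.16 + 2.81 = 3.97 eV

Required wavelength:
λ = hc/E_photon = (6.626×10⁻³⁴)(3×10⁸) / (3.97 × 1.602×10⁻¹⁹)
λ = 312.30 nm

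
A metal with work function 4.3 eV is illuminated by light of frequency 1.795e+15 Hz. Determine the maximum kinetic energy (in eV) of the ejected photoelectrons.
3.1235 eV

Using Einstein's photoelectric equation: KE_max = hf - φ

First, calculate the photon energy:
E_photon = hf = (6.626×10⁻³⁴ J·s)(1.795e+15 Hz)
E_photon = 7.4235 eV

Then, the maximum kinetic energy:
KE_max = E_photon - φ = 7.4235 eV - 4.3 eV = 3.1235 eV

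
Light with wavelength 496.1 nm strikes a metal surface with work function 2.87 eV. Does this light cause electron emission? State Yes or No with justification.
No

For photoemission, the photon energy must exceed the work function.

Photon energy: E = hc/λ = 2.4992 eV
Work function: φ = 2.87 eV

Since E_photon (2.4992 eV) < φ (2.87 eV), photoemission will NOT occur.
The threshold wavelength is λ₀ = hc/φ = 432.0 nm.
Since 496.1 nm > 432.0 nm, the photons lack sufficient energy.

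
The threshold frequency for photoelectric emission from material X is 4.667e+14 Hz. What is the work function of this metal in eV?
1.93 eV

At the threshold frequency, photon energy equals work function:
φ = hf₀

Calculating:
φ = (6.626×10⁻³⁴ J·s)(4.667e+14 Hz)
φ = 1.93 eV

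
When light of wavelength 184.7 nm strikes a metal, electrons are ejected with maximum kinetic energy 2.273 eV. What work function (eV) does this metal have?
4.44 eV

From Einstein's photoelectric equation: KE_max = hf - φ = hc/λ - φ

Rearranging for φ:
φ = hc/λ - KE_max

Calculate photon energy:
E_photon = hc/λ = 6.7127 eV

Therefore:
φ = 6.7127 - 2.273 = 4.44 eV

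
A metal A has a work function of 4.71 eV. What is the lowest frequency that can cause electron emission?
1.1389e+15 Hz

The threshold frequency is when the photon energy equals the work function:
hf₀ = φ

Solving for f₀:
f₀ = φ/h = (4.71 eV × 1.602×10⁻¹⁹ J/eV) / (6.626×10⁻³⁴ J·s)
f₀ = 1.1389e+15 Hz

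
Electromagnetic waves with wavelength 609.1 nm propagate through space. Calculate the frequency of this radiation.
4.9219e+14 Hz

Using the wave equation: c = fλ

Solving for frequency:
f = c/λ = (3×10⁸ m/s) / (609.1×10⁻⁹ m)
f = 4.9219e+14 Hz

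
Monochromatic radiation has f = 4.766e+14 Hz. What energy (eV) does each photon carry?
1.9711 eV

Using E = hf:

E = hf = (6.626×10⁻³⁴ J·s)(4.766e+14 Hz)
E = 1.9711 eV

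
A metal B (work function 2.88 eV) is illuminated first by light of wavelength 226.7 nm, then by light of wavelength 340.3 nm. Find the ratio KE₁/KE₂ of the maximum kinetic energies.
3.3916

Using Einstein's equation: KE_max = hc/λ - φ

For λ₁ = 226.7 nm:
E₁ = hc/λ₁ = 5.4691 eV
KE₁ = E₁ - φ = 5.4691 - 2.88 = 2.5891 eV

For λ₂ = 340.3 nm:
E₂ = hc/λ₂ = 3.6434 eV
KE₂ = E₂ - φ = 3.6434 - 2.88 = 0.7634 eV

Ratio: KE₁/KE₂ = 2.5891/0.7634 = 3.3916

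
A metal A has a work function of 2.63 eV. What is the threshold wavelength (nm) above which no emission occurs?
471.42 nm

The threshold wavelength is when the photon energy equals the work function:
hc/λ₀ = φ

Solving for λ₀:
λ₀ = hc/φ = (6.626×10⁻³⁴ J·s)(3×10⁸ m/s) / (2.63 eV × 1.602×10⁻¹⁹ J/eV)
λ₀ = 471.42 nm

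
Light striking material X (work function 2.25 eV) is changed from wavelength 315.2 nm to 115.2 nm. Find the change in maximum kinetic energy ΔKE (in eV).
6.8290 eV

Using Einstein's equation: KE_max = hc/λ - φ

For λ₁ = 315.2 nm:
KE₁ = hc/λ₁ - φ = 3.9335 - 2.25 = 1.6835 eV

For λ₂ = 115.2 nm:
KE₂ = hc/λ₂ - φ = 10.7625 - 2.25 = 8.5125 eV

Change in KE:
ΔKE = KE₂ - KE₁ = 8.5125 - 1.6835 = 6.8290 eV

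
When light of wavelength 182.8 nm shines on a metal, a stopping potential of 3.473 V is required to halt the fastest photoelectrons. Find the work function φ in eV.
3.31 eV

The stopping potential gives the maximum kinetic energy: KE_max = eV_s = 3.473 eV

From Einstein's photoelectric equation: KE_max = hc/λ - φ
Rearranging: φ = hc/λ - KE_max

Calculate photon energy:
E_photon = hc/λ = (6.626×10⁻³⁴ J·s)(3×10⁸ m/s) / (182.8×10⁻⁹ m) = 6.7825 eV

Therefore:
φ = 6.7825 - 3.473 = 3.31 eV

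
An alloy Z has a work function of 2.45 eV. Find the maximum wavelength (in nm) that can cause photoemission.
506.06 nm

The threshold wavelength is when the photon energy equals the work function:
hc/λ₀ = φ

Solving for λ₀:
λ₀ = hc/φ = (6.626×10⁻³⁴ J·s)(3×10⁸ m/s) / (2.45 eV × 1.602×10⁻¹⁹ J/eV)
λ₀ = 506.06 nm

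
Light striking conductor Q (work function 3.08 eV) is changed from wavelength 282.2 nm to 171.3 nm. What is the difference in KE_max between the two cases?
2.8444 eV

Using Einstein's equation: KE_max = hc/λ - φ

For λ₁ = 282.2 nm:
KE₁ = hc/λ₁ - φ = 4.3935 - 3.08 = 1.3135 eV

For λ₂ = 171.3 nm:
KE₂ = hc/λ₂ - φ = 7.2378 - 3.08 = 4.1578 eV

Change in KE:
ΔKE = KE₂ - KE₁ = 4.1578 - 1.3135 = 2.8444 eV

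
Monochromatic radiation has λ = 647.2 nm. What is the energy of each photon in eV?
1.9157 eV

Using E = hf = hc/λ:

E = hc/λ = (6.626×10⁻³⁴ J·s)(3×10⁸ m/s) / (647.2×10⁻⁹ m)
E = 1.9157 eV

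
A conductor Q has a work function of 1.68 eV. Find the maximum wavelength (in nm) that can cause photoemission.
738.00 nm

The threshold wavelength is when the photon energy equals the work function:
hc/λ₀ = φ

Solving for λ₀:
λ₀ = hc/φ = (6.626×10⁻³⁴ J·s)(3×10⁸ m/s) / (1.68 eV × 1.602×10⁻¹⁹ J/eV)
λ₀ = 738.00 nm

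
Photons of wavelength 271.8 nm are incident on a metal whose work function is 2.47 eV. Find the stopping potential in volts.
2.0916 V

The stopping potential V_s satisfies: eV_s = KE_max

First, find KE_max using Einstein's equation:
E_photon = hc/λ = 4.5616 eV
KE_max = E_photon - φ = 4.5616 - 2.47 = 2.0916 eV

Since eV_s = KE_max:
V_s = KE_max/e = 2.0916 V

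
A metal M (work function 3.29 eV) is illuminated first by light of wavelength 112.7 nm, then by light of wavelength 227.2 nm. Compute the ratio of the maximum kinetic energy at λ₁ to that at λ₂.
3.5584

Using Einstein's equation: KE_max = hc/λ - φ

For λ₁ = 112.7 nm:
E₁ = hc/λ₁ = 11.0013 eV
KE₁ = E₁ - φ = 11.0013 - 3.29 = 7.7113 eV

For λ₂ = 227.2 nm:
E₂ = hc/λ₂ = 5.4571 eV
KE₂ = E₂ - φ = 5.4571 - 3.29 = 2.1671 eV

Ratio: KE₁/KE₂ = 7.7113/2.1671 = 3.5584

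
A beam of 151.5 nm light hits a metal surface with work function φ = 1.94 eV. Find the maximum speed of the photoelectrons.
1.4820e+06 m/s

First, find the maximum kinetic energy:
E_photon = hc/λ = 8.1838 eV
KE_max = E_photon - φ = 8.1838 - 1.94 = 6.2438 eV

Convert to Joules: KE_max = 6.2438 × 1.602×10⁻¹⁹ J = 1.0004e-18 J

Then use KE = ½mv² to find velocity:
v = √(2·KE/m) = √(2 × 1.0004e-18 J / 9.109e-31 kg)
v = 1.4820e+06 m/s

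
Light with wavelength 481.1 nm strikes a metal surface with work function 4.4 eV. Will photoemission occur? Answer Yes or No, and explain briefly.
No

For photoemission, the photon energy must exceed the work function.

Photon energy: E = hc/λ = 2.5771 eV
Work function: φ = 4.4 eV

Since E_photon (2.5771 eV) < φ (4.4 eV), photoemission will NOT occur.
The threshold wavelength is λ₀ = hc/φ = 281.8 nm.
Since 481.1 nm > 281.8 nm, the photons lack sufficient energy.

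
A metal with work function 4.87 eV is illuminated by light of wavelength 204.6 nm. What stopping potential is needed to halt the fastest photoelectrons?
1.1898 V

The stopping potential V_s satisfies: eV_s = KE_max

First, find KE_max using Einstein's equation:
E_photon = hc/λ = 6.0598 eV
KE_max = E_photon - φ = 6.0598 - 4.87 = 1.1898 eV

Since eV_s = KE_max:
V_s = KE_max/e = 1.1898 V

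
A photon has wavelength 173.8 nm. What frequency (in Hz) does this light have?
1.7249e+15 Hz

Using the wave equation: c = fλ

Solving for frequency:
f = c/λ = (3×10⁸ m/s) / (173.8×10⁻⁹ m)
f = 1.7249e+15 Hz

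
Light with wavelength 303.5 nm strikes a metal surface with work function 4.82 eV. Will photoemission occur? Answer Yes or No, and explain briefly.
No

For photoemission, the photon energy must exceed the work function.

Photon energy: E = hc/λ = 4.0851 eV
Work function: φ = 4.82 eV

Since E_photon (4.0851 eV) < φ (4.82 eV), photoemission will NOT occur.
The threshold wavelength is λ₀ = hc/φ = 257.2 nm.
Since 303.5 nm > 257.2 nm, the photons lack sufficient energy.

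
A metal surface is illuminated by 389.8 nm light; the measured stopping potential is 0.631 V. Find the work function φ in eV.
2.55 eV

The stopping potential gives the maximum kinetic energy: KE_max = eV_s = 0.631 eV

From Einstein's photoelectric equation: KE_max = hc/λ - φ
Rearranging: φ = hc/λ - KE_max

Calculate photon energy:
E_photon = hc/λ = (6.626×10⁻³⁴ J·s)(3×10⁸ m/s) / (389.8×10⁻⁹ m) = 3.1807 eV

Therefore:
φ = 3.1807 - 0.631 = 2.55 eV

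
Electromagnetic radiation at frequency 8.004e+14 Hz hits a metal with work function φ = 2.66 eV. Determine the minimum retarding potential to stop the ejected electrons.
0.6502 V

The stopping potential V_s satisfies: eV_s = KE_max

First, find KE_max using Einstein's equation:
E_photon = hf = (6.626×10⁻³⁴ J·s)(8.004e+14 Hz) = 3.3102 eV
KE_max = E_photon - φ = 3.3102 - 2.66 = 0.6502 eV

Since eV_s = KE_max:
V_s = KE_max/e = 0.6502 V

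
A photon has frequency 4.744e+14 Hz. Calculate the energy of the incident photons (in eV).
1.9620 eV

Using E = hf:

E = hf = (6.626×10⁻³⁴ J·s)(4.744e+14 Hz)
E = 1.9620 eV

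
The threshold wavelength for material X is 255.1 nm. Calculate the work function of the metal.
4.86 eV

At the threshold wavelength, photon energy equals work function:
φ = hc/λ₀

Calculating:
φ = (6.626×10⁻³⁴ J·s)(3×10⁸ m/s) / (255.1×10⁻⁹ m)
φ = 4.86 eV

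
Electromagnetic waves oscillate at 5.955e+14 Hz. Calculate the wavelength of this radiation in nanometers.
503.43 nm

Using the wave equation: c = fλ

Solving for wavelength:
λ = c/f = (3×10⁸ m/s) / (5.955e+14 Hz)
λ = 503.43 nm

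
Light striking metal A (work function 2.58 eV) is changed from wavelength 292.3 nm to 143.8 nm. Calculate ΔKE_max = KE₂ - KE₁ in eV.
4.3803 eV

Using Einstein's equation: KE_max = hc/λ - φ

For λ₁ = 292.3 nm:
KE₁ = hc/λ₁ - φ = 4.2417 - 2.58 = 1.6617 eV

For λ₂ = 143.8 nm:
KE₂ = hc/λ₂ - φ = 8.6220 - 2.58 = 6.0420 eV

Change in KE:
ΔKE = KE₂ - KE₁ = 6.0420 - 1.6617 = 4.3803 eV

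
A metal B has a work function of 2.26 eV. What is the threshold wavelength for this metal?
548.60 nm

The threshold wavelength is when the photon energy equals the work function:
hc/λ₀ = φ

Solving for λ₀:
λ₀ = hc/φ = (6.626×10⁻³⁴ J·s)(3×10⁸ m/s) / (2.26 eV × 1.602×10⁻¹⁹ J/eV)
λ₀ = 548.60 nm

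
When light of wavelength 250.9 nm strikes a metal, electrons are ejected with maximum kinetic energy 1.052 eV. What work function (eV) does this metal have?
3.89 eV

From Einstein's photoelectric equation: KE_max = hf - φ = hc/λ - φ

Rearranging for φ:
φ = hc/λ - KE_max

Calculate photon energy:
E_photon = hc/λ = 4.9416 eV

Therefore:
φ = 4.9416 - 1.052 = 3.89 eV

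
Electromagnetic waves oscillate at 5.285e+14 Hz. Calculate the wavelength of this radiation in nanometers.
567.25 nm

Using the wave equation: c = fλ

Solving for wavelength:
λ = c/f = (3×10⁸ m/s) / (5.285e+14 Hz)
λ = 567.25 nm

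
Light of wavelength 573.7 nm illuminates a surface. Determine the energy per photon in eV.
2.1611 eV

Using E = hf = hc/λ:

E = hc/λ = (6.626×10⁻³⁴ J·s)(3×10⁸ m/s) / (573.7×10⁻⁹ m)
E = 2.1611 eV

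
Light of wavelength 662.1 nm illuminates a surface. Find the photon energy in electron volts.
1.8726 eV

Using E = hf = hc/λ:

E = hc/λ = (6.626×10⁻³⁴ J·s)(3×10⁸ m/s) / (662.1×10⁻⁹ m)
E = 1.8726 eV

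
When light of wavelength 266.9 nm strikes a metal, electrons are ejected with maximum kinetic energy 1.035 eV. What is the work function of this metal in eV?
3.61 eV

From Einstein's photoelectric equation: KE_max = hf - φ = hc/λ - φ

Rearranging for φ:
φ = hc/λ - KE_max

Calculate photon energy:
E_photon = hc/λ = 4.6453 eV

Therefore:
φ = 4.6453 - 1.035 = 3.61 eV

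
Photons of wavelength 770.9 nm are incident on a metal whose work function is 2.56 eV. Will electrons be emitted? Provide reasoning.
No

For photoemission, the photon energy must exceed the work function.

Photon energy: E = hc/λ = 1.6083 eV
Work function: φ = 2.56 eV

Since E_photon (1.6083 eV) < φ (2.56 eV), photoemission will NOT occur.
The threshold wavelength is λ₀ = hc/φ = 484.3 nm.
Since 770.9 nm > 484.3 nm, the photons lack sufficient energy.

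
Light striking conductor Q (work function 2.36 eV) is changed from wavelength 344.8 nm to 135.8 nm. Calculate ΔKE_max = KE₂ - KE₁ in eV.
5.5341 eV

Using Einstein's equation: KE_max = hc/λ - φ

For λ₁ = 344.8 nm:
KE₁ = hc/λ₁ - φ = 3.5958 - 2.36 = 1.2358 eV

For λ₂ = 135.8 nm:
KE₂ = hc/λ₂ - φ = 9.1299 - 2.36 = 6.7699 eV

Change in KE:
ΔKE = KE₂ - KE₁ = 6.7699 - 1.2358 = 5.5341 eV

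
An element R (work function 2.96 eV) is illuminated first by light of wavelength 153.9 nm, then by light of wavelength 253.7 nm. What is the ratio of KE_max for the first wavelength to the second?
2.6446

Using Einstein's equation: KE_max = hc/λ - φ

For λ₁ = 153.9 nm:
E₁ = hc/λ₁ = 8.0562 eV
KE₁ = E₁ - φ = 8.0562 - 2.96 = 5.0962 eV

For λ₂ = 253.7 nm:
E₂ = hc/λ₂ = 4.8870 eV
KE₂ = E₂ - φ = 4.8870 - 2.96 = 1.9270 eV

Ratio: KE₁/KE₂ = 5.0962/1.9270 = 2.6446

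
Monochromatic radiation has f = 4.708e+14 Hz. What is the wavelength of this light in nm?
636.77 nm

Using the wave equation: c = fλ

Solving for wavelength:
λ = c/f = (3×10⁸ m/s) / (4.708e+14 Hz)
λ = 636.77 nm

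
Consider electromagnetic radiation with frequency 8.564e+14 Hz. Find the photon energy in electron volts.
3.5418 eV

Using E = hf:

E = hf = (6.626×10⁻³⁴ J·s)(8.564e+14 Hz)
E = 3.5418 eV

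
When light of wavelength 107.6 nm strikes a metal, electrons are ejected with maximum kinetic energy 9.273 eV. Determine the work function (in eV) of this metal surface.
2.25 eV

From Einstein's photoelectric equation: KE_max = hf - φ = hc/λ - φ

Rearranging for φ:
φ = hc/λ - KE_max

Calculate photon energy:
E_photon = hc/λ = 11.5227 eV

Therefore:
φ = 11.5227 - 9.273 = 2.25 eV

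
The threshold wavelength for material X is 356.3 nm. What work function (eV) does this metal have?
3.48 eV

At the threshold wavelength, photon energy equals work function:
φ = hc/λ₀

Calculating:
φ = (6.626×10⁻³⁴ J·s)(3×10⁸ m/s) / (356.3×10⁻⁹ m)
φ = 3.48 eV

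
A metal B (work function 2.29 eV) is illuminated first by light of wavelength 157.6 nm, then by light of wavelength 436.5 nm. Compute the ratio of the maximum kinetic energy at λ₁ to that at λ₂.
10.1324

Using Einstein's equation: KE_max = hc/λ - φ

For λ₁ = 157.6 nm:
E₁ = hc/λ₁ = 7.8670 eV
KE₁ = E₁ - φ = 7.8670 - 2.29 = 5.5770 eV

For λ₂ = 436.5 nm:
E₂ = hc/λ₂ = 2.8404 eV
KE₂ = E₂ - φ = 2.8404 - 2.29 = 0.5504 eV

Ratio: KE₁/KE₂ = 5.5770/0.5504 = 10.1324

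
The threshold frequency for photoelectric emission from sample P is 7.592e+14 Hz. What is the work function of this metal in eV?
3.14 eV

At the threshold frequency, photon energy equals work function:
φ = hf₀

Calculating:
φ = (6.626×10⁻³⁴ J·s)(7.592e+14 Hz)
φ = 3.14 eV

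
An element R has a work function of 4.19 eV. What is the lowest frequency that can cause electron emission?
1.0131e+15 Hz

The threshold frequency is when the photon energy equals the work function:
hf₀ = φ

Solving for f₀:
f₀ = φ/h = (4.19 eV × 1.602×10⁻¹⁹ J/eV) / (6.626×10⁻³⁴ J·s)
f₀ = 1.0131e+15 Hz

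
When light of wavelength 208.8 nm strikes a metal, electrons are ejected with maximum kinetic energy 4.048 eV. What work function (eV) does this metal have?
1.89 eV

From Einstein's photoelectric equation: KE_max = hf - φ = hc/λ - φ

Rearranging for φ:
φ = hc/λ - KE_max

Calculate photon energy:
E_photon = hc/λ = 5.9379 eV

Therefore:
φ = 5.9379 - 4.048 = 1.89 eV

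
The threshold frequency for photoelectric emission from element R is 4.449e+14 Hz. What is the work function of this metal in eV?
1.84 eV

At the threshold frequency, photon energy equals work function:
φ = hf₀

Calculating:
φ = (6.626×10⁻³⁴ J·s)(4.449e+14 Hz)
φ = 1.84 eV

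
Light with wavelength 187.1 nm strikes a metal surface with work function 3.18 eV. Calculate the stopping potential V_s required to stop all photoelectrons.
3.4466 V

The stopping potential V_s satisfies: eV_s = KE_max

First, find KE_max using Einstein's equation:
E_photon = hc/λ = 6.6266 eV
KE_max = E_photon - φ = 6.6266 - 3.18 = 3.4466 eV

Since eV_s = KE_max:
V_s = KE_max/e = 3.4466 V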